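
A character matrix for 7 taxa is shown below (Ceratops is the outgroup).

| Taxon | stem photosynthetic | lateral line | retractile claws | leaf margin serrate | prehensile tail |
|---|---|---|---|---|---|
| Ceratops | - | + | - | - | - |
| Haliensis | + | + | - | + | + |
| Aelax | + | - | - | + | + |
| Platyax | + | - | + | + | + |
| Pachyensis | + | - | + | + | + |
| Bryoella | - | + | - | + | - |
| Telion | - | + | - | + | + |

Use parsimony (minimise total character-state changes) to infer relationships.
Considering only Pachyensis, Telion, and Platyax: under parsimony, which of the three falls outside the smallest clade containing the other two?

Character polarity is set by the outgroup: the derived state is whichever differs from the outgroup's state, so for lateral line the derived state is '-', and for the remaining characters it is '+'.
stem photosynthetic: derived state '+' in Aelax, Haliensis, Pachyensis, and Platyax only — synapomorphy for {Aelax, Haliensis, Pachyensis, Platyax}.
lateral line (derived state '-') is shared by Aelax, Pachyensis, and Platyax — a synapomorphy uniting that clade.
retractile claws (derived state '+') is shared by Pachyensis and Platyax — a synapomorphy uniting that clade.
All ingroup taxa share the derived state '+' for leaf margin serrate; it defines the ingroup but does not resolve relationships within it.
prehensile tail: derived state '+' in Aelax, Haliensis, Pachyensis, Platyax, and Telion only — synapomorphy for {Aelax, Haliensis, Pachyensis, Platyax, Telion}.
Most parsimonious ingroup topology: (((Haliensis,(Aelax,(Platyax,Pachyensis))),Telion),Bryoella).
Pachyensis and Platyax share a more recent common ancestor with each other than either does with Telion, so Telion is the least closely related of the three.

Telion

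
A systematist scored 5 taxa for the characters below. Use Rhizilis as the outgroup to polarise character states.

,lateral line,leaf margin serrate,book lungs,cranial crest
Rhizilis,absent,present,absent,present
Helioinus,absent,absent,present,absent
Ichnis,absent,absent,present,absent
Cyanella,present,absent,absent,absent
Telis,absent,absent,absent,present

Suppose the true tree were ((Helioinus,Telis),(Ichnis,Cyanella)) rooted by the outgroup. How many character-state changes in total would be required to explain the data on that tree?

6

Map each character onto ((Helioinus,Telis),(Ichnis,Cyanella)) (rooted by Rhizilis) and count the minimum state changes it requires (Fitch parsimony):
lateral line: 1; leaf margin serrate: 1; book lungs: 2; cranial crest: 2.
Total tree length = 6.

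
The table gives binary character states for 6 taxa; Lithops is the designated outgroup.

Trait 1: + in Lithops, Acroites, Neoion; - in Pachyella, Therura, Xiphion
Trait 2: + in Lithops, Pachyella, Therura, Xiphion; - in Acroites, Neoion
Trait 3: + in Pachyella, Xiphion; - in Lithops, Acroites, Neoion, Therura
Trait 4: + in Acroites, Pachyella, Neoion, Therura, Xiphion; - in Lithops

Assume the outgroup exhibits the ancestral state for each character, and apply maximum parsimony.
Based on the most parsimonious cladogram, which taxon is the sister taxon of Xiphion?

Character polarity is set by the outgroup: the derived state is whichever differs from the outgroup's state, so for Trait 1, Trait 2 the derived state is '-', and for the remaining characters it is '+'.
Trait 1: derived state '-' in Pachyella, Therura, and Xiphion only — synapomorphy for {Pachyella, Therura, Xiphion}.
Trait 2: derived state '-' in Acroites and Neoion only — synapomorphy for {Acroites, Neoion}.
Trait 3: derived state '+' in Pachyella and Xiphion only — synapomorphy for {Pachyella, Xiphion}.
All ingroup taxa share the derived state '+' for Trait 4; it defines the ingroup but does not resolve relationships within it.
Most parsimonious ingroup topology: ((Acroites,Neoion),((Pachyella,Xiphion),Therura)).
Xiphion and Pachyella form a cherry on this tree, so they are sister taxa.

Pachyella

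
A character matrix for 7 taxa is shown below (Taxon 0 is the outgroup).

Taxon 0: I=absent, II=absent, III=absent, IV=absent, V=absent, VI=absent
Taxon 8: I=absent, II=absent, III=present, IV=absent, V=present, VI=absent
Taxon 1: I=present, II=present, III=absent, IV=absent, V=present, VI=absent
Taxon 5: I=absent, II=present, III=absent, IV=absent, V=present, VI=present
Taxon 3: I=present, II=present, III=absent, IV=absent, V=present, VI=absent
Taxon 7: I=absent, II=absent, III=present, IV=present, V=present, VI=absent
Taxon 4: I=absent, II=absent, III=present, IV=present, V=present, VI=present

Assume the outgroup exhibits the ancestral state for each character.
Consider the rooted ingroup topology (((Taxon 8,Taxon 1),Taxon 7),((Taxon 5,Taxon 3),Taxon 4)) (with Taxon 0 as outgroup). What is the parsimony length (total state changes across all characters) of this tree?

Map each character onto (((Taxon 8,Taxon 1),Taxon 7),((Taxon 5,Taxon 3),Taxon 4)) (rooted by Taxon 0) and count the minimum state changes it requires (Fitch parsimony):
I: 2; II: 2; III: 3; IV: 2; V: 1; VI: 2.
Total tree length = 12.

12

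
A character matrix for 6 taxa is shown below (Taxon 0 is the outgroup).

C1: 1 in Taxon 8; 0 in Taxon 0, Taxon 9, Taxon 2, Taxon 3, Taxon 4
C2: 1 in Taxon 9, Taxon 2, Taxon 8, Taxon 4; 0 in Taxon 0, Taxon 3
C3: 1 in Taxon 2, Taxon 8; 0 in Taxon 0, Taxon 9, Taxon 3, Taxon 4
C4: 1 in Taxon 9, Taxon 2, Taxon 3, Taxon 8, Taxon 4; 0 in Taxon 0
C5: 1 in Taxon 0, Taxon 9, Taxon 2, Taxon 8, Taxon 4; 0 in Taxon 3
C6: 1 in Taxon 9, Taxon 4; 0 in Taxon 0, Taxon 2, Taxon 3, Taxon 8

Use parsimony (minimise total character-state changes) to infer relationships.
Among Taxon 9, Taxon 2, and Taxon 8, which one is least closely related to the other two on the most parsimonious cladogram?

Character polarity is set by the outgroup: the derived state is whichever differs from the outgroup's state, so for C5 the derived state is '0', and for the remaining characters it is '1'.
C1 (derived state '1') is unique to Taxon 8 (autapomorphy; uninformative for grouping).
Only Taxon 2, Taxon 4, Taxon 8, and Taxon 9 show the derived state '1' for C2, supporting them as a clade.
Only Taxon 2 and Taxon 8 show the derived state '1' for C3, supporting them as a clade.
All ingroup taxa share the derived state '1' for C4; it defines the ingroup but does not resolve relationships within it.
C5: derived state '0' in Taxon 3 only — an autapomorphy, so it tells us nothing about relationships among taxa.
C6: derived state '1' in Taxon 4 and Taxon 9 only — synapomorphy for {Taxon 4, Taxon 9}.
Most parsimonious ingroup topology: (((Taxon 9,Taxon 4),(Taxon 2,Taxon 8)),Taxon 3).
Taxon 2 and Taxon 8 share a more recent common ancestor with each other than either does with Taxon 9, so Taxon 9 is the least closely related of the three.

Taxon 9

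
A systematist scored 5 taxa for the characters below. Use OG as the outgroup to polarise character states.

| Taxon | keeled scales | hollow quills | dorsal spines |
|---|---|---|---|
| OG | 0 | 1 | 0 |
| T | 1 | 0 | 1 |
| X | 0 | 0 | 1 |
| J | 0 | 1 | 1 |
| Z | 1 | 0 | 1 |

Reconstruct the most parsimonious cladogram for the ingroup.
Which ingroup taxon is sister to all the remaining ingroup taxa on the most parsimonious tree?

Character polarity is set by the outgroup: the derived state is whichever differs from the outgroup's state, so for hollow quills the derived state is '0', and for the remaining characters it is '1'.
Only T and Z show the derived state '1' for keeled scales, supporting them as a clade.
hollow quills (derived state '0') is shared by T, X, and Z — a synapomorphy uniting that clade.
All ingroup taxa share the derived state '1' for dorsal spines; it defines the ingroup but does not resolve relationships within it.
Most parsimonious ingroup topology: (((T,Z),X),J).
J is sister to the clade containing all other ingroup taxa, so it is the earliest-diverging (most basal) ingroup lineage.

J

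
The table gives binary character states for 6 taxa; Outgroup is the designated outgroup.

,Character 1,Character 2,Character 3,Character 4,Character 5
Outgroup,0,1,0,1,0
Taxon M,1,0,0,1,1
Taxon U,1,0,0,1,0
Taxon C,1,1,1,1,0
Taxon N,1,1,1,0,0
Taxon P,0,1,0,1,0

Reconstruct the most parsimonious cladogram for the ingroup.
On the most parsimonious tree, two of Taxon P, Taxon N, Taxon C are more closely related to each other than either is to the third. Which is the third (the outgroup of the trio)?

Character polarity is set by the outgroup: the derived state is whichever differs from the outgroup's state, so for Character 2, Character 4 the derived state is '0', and for the remaining characters it is '1'.
Character 1 (derived state '1') is shared by Taxon C, Taxon M, Taxon N, and Taxon U — a synapomorphy uniting that clade.
Character 2: derived state '0' in Taxon M and Taxon U only — synapomorphy for {Taxon M, Taxon U}.
Character 3: derived state '1' in Taxon C and Taxon N only — synapomorphy for {Taxon C, Taxon N}.
Character 4 (derived state '0') is unique to Taxon N (autapomorphy; uninformative for grouping).
Character 5: derived state '1' in Taxon M only — an autapomorphy, so it tells us nothing about relationships among taxa.
Most parsimonious ingroup topology: (((Taxon M,Taxon U),(Taxon C,Taxon N)),Taxon P).
Taxon C and Taxon N share a more recent common ancestor with each other than either does with Taxon P, so Taxon P is the least closely related of the three.

Taxon P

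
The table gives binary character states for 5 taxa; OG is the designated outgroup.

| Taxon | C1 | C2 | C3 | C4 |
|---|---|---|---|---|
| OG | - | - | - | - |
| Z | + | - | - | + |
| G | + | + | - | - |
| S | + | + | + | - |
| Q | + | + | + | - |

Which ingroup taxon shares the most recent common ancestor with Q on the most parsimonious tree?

S

The outgroup has state '-' for every character, so '+' is the derived state throughout.
All ingroup taxa share the derived state '+' for C1; it defines the ingroup but does not resolve relationships within it.
C2: derived state '+' in G, Q, and S only — synapomorphy for {G, Q, S}.
Only Q and S show the derived state '+' for C3, supporting them as a clade.
C4 (derived state '+') is unique to Z (autapomorphy; uninformative for grouping).
Most parsimonious ingroup topology: (Z,(G,(S,Q))).
Q and S form a cherry on this tree, so they are sister taxa.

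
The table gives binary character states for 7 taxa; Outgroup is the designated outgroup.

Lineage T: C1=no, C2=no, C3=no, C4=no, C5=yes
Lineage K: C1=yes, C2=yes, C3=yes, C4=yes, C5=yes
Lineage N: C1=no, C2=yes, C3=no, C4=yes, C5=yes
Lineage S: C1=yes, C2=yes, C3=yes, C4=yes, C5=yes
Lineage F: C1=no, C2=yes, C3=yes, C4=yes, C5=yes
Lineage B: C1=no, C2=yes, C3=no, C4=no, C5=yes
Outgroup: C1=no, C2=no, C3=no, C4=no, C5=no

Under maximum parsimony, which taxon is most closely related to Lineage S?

Lineage K

The outgroup has state 'no' for every character, so 'yes' is the derived state throughout.
C1: derived state 'yes' in Lineage K and Lineage S only — synapomorphy for {Lineage K, Lineage S}.
C2 (derived state 'yes') is shared by Lineage B, Lineage F, Lineage K, Lineage N, and Lineage S — a synapomorphy uniting that clade.
Only Lineage F, Lineage K, and Lineage S show the derived state 'yes' for C3, supporting them as a clade.
C4 (derived state 'yes') is shared by Lineage F, Lineage K, Lineage N, and Lineage S — a synapomorphy uniting that clade.
C5 (derived state 'yes') is shared by all ingroup taxa — unites the whole ingroup.
Most parsimonious ingroup topology: (((Lineage N,((Lineage S,Lineage K),Lineage F)),Lineage B),Lineage T).
Lineage S and Lineage K form a cherry on this tree, so they are sister taxa.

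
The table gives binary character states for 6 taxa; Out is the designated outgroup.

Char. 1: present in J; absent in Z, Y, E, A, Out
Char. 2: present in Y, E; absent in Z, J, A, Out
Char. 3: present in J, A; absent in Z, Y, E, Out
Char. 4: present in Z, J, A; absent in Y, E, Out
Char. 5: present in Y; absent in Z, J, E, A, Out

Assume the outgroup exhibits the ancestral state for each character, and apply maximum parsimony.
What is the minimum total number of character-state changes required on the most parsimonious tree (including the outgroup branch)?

5

The outgroup has state 'absent' for every character, so 'present' is the derived state throughout.
Char. 1: derived state 'present' in J only — an autapomorphy, so it tells us nothing about relationships among taxa.
Only E and Y show the derived state 'present' for Char. 2, supporting them as a clade.
Only A and J show the derived state 'present' for Char. 3, supporting them as a clade.
Char. 4: derived state 'present' in A, J, and Z only — synapomorphy for {A, J, Z}.
Char. 5: derived state 'present' in Y only — an autapomorphy, so it tells us nothing about relationships among taxa.
Most parsimonious ingroup topology: (((J,A),Z),(Y,E)).
Changes per character on this tree: Char. 1: 1; Char. 2: 1; Char. 3: 1; Char. 4: 1; Char. 5: 1.
Total = 5.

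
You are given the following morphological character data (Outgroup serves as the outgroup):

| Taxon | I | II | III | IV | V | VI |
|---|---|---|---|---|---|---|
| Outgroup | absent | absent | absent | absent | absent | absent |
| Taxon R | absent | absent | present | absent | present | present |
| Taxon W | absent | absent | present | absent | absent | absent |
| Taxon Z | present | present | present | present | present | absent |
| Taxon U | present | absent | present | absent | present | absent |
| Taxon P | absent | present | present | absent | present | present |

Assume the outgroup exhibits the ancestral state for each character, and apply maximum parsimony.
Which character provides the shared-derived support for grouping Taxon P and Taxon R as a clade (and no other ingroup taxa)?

The outgroup has state 'absent' for every character, so 'present' is the derived state throughout.
Only Taxon U and Taxon Z show the derived state 'present' for I, supporting them as a clade.
II (state 'present') occurs in Taxon P and Taxon Z but conflicts with the nesting implied by the other characters — most parsimoniously interpreted as homoplasy.
All ingroup taxa share the derived state 'present' for III; it defines the ingroup but does not resolve relationships within it.
IV: derived state 'present' in Taxon Z only — an autapomorphy, so it tells us nothing about relationships among taxa.
V: derived state 'present' in Taxon P, Taxon R, Taxon U, and Taxon Z only — synapomorphy for {Taxon P, Taxon R, Taxon U, Taxon Z}.
VI: derived state 'present' in Taxon P and Taxon R only — synapomorphy for {Taxon P, Taxon R}.
Most parsimonious ingroup topology: (((Taxon R,Taxon P),(Taxon Z,Taxon U)),Taxon W).
The clade {Taxon P, Taxon R} is supported by VI: its derived state 'present' occurs in exactly those taxa and in no other taxon (including the outgroup).

VI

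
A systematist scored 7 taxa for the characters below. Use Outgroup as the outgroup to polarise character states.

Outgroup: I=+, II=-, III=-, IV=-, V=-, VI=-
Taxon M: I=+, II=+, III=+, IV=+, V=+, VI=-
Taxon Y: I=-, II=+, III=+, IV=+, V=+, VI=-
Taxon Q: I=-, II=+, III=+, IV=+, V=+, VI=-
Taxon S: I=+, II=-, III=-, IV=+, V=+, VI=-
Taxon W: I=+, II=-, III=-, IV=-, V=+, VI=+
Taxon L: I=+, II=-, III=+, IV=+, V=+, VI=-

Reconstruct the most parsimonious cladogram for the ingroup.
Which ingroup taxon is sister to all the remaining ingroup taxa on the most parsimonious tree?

Taxon W

Character polarity is set by the outgroup: the derived state is whichever differs from the outgroup's state, so for I the derived state is '-', and for the remaining characters it is '+'.
Only Taxon Q and Taxon Y show the derived state '-' for I, supporting them as a clade.
II (derived state '+') is shared by Taxon M, Taxon Q, and Taxon Y — a synapomorphy uniting that clade.
Only Taxon L, Taxon M, Taxon Q, and Taxon Y show the derived state '+' for III, supporting them as a clade.
IV (derived state '+') is shared by Taxon L, Taxon M, Taxon Q, Taxon S, and Taxon Y — a synapomorphy uniting that clade.
V (derived state '+') is shared by all ingroup taxa — unites the whole ingroup.
VI (derived state '+') is unique to Taxon W (autapomorphy; uninformative for grouping).
Most parsimonious ingroup topology: ((((Taxon M,(Taxon Y,Taxon Q)),Taxon L),Taxon S),Taxon W).
Taxon W is sister to the clade containing all other ingroup taxa, so it is the earliest-diverging (most basal) ingroup lineage.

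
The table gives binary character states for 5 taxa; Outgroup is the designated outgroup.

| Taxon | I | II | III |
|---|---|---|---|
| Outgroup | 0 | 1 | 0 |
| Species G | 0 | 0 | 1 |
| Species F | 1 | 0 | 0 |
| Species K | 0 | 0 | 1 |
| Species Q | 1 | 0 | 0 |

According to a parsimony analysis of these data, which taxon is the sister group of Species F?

Species Q

Character polarity is set by the outgroup: the derived state is whichever differs from the outgroup's state, so for II the derived state is '0', and for the remaining characters it is '1'.
I: derived state '1' in Species F and Species Q only — synapomorphy for {Species F, Species Q}.
II (derived state '0') is shared by all ingroup taxa — unites the whole ingroup.
III (derived state '1') is shared by Species G and Species K — a synapomorphy uniting that clade.
Most parsimonious ingroup topology: ((Species G,Species K),(Species F,Species Q)).
Species F and Species Q form a cherry on this tree, so they are sister taxa.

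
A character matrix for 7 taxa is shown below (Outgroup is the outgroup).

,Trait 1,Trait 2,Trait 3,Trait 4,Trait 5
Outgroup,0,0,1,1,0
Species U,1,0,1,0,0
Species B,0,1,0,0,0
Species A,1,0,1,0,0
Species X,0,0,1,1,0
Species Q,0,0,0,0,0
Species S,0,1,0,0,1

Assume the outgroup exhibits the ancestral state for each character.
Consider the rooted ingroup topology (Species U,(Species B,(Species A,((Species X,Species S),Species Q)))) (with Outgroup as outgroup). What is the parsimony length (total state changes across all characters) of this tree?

10

Map each character onto (Species U,(Species B,(Species A,((Species X,Species S),Species Q)))) (rooted by Outgroup) and count the minimum state changes it requires (Fitch parsimony):
Trait 1: 2; Trait 2: 2; Trait 3: 3; Trait 4: 2; Trait 5: 1.
Total tree length = 10.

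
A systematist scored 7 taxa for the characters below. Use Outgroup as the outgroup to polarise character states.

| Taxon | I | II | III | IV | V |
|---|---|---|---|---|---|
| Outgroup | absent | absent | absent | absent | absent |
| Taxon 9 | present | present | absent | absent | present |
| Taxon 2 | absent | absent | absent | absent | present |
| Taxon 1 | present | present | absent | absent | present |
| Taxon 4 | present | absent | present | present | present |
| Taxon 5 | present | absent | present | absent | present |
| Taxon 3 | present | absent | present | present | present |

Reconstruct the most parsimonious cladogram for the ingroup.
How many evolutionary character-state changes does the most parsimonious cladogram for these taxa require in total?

5

The outgroup has state 'absent' for every character, so 'present' is the derived state throughout.
Only Taxon 1, Taxon 3, Taxon 4, Taxon 5, and Taxon 9 show the derived state 'present' for I, supporting them as a clade.
Only Taxon 1 and Taxon 9 show the derived state 'present' for II, supporting them as a clade.
III: derived state 'present' in Taxon 3, Taxon 4, and Taxon 5 only — synapomorphy for {Taxon 3, Taxon 4, Taxon 5}.
Only Taxon 3 and Taxon 4 show the derived state 'present' for IV, supporting them as a clade.
All ingroup taxa share the derived state 'present' for V; it defines the ingroup but does not resolve relationships within it.
Most parsimonious ingroup topology: (((Taxon 9,Taxon 1),((Taxon 4,Taxon 3),Taxon 5)),Taxon 2).
Changes per character on this tree: I: 1; II: 1; III: 1; IV: 1; V: 1.
Total = 5.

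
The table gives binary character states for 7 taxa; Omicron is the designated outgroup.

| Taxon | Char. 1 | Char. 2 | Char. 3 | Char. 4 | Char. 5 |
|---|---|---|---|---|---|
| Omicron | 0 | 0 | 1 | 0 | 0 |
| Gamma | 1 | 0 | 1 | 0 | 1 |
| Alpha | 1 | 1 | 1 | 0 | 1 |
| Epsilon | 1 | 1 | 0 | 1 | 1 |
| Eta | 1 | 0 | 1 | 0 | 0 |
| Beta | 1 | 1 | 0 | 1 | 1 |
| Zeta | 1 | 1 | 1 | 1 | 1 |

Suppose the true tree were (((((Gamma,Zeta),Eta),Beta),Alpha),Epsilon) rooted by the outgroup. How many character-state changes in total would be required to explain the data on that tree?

11

Map each character onto (((((Gamma,Zeta),Eta),Beta),Alpha),Epsilon) (rooted by Omicron) and count the minimum state changes it requires (Fitch parsimony):
Char. 1: 1; Char. 2: 3; Char. 3: 2; Char. 4: 3; Char. 5: 2.
Total tree length = 11.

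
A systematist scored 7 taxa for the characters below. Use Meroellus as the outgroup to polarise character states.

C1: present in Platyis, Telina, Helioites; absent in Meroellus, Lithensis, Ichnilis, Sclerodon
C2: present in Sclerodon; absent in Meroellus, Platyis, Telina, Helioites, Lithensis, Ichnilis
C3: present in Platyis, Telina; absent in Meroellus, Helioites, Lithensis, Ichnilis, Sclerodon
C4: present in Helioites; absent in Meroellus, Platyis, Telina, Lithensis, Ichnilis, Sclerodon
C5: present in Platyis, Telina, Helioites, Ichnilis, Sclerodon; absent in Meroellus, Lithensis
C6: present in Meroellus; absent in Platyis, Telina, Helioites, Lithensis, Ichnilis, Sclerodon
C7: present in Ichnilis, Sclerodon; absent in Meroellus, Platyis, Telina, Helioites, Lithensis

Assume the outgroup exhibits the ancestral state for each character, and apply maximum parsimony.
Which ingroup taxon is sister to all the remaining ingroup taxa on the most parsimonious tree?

Character polarity is set by the outgroup: the derived state is whichever differs from the outgroup's state, so for C6 the derived state is 'absent', and for the remaining characters it is 'present'.
C1: derived state 'present' in Helioites, Platyis, and Telina only — synapomorphy for {Helioites, Platyis, Telina}.
C2: derived state 'present' in Sclerodon only — an autapomorphy, so it tells us nothing about relationships among taxa.
Only Platyis and Telina show the derived state 'present' for C3, supporting them as a clade.
C4 (derived state 'present') is unique to Helioites (autapomorphy; uninformative for grouping).
Only Helioites, Ichnilis, Platyis, Sclerodon, and Telina show the derived state 'present' for C5, supporting them as a clade.
All ingroup taxa share the derived state 'absent' for C6; it defines the ingroup but does not resolve relationships within it.
Only Ichnilis and Sclerodon show the derived state 'present' for C7, supporting them as a clade.
Most parsimonious ingroup topology: ((((Platyis,Telina),Helioites),(Ichnilis,Sclerodon)),Lithensis).
Lithensis is sister to the clade containing all other ingroup taxa, so it is the earliest-diverging (most basal) ingroup lineage.

Lithensis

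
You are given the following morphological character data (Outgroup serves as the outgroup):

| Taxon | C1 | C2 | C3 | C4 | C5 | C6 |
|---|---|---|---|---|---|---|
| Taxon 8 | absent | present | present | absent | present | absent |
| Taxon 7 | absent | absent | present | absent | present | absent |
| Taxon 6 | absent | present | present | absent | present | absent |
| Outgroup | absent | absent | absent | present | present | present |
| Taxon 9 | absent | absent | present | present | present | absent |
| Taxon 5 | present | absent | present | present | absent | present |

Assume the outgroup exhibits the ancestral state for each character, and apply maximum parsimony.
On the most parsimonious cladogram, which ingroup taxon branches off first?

Taxon 5

Character polarity is set by the outgroup: the derived state is whichever differs from the outgroup's state, so for C4, C5, C6 the derived state is 'absent', and for the remaining characters it is 'present'.
C1: derived state 'present' in Taxon 5 only — an autapomorphy, so it tells us nothing about relationships among taxa.
Only Taxon 6 and Taxon 8 show the derived state 'present' for C2, supporting them as a clade.
C3 (derived state 'present') is shared by all ingroup taxa — unites the whole ingroup.
C4: derived state 'absent' in Taxon 6, Taxon 7, and Taxon 8 only — synapomorphy for {Taxon 6, Taxon 7, Taxon 8}.
C5: derived state 'absent' in Taxon 5 only — an autapomorphy, so it tells us nothing about relationships among taxa.
C6 (derived state 'absent') is shared by Taxon 6, Taxon 7, Taxon 8, and Taxon 9 — a synapomorphy uniting that clade.
Most parsimonious ingroup topology: ((Taxon 9,((Taxon 8,Taxon 6),Taxon 7)),Taxon 5).
Taxon 5 is sister to the clade containing all other ingroup taxa, so it is the earliest-diverging (most basal) ingroup lineage.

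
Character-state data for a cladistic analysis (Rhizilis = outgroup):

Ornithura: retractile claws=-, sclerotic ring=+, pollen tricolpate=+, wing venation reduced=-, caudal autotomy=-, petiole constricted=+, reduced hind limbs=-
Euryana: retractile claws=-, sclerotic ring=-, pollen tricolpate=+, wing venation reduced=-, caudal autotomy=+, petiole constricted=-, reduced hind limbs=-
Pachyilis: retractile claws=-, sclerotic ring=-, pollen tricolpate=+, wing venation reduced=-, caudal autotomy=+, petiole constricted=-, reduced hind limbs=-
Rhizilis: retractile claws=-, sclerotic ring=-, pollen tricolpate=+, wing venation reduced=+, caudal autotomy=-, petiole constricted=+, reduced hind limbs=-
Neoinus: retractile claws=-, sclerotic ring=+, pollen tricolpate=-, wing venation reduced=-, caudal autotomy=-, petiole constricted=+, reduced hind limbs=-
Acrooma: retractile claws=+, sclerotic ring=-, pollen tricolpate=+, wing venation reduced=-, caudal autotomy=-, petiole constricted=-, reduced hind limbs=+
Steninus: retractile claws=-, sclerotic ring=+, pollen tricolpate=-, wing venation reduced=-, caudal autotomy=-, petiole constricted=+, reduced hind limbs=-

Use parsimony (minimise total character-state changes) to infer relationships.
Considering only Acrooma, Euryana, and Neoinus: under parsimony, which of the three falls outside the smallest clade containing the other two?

Character polarity is set by the outgroup: the derived state is whichever differs from the outgroup's state, so for pollen tricolpate, wing venation reduced, petiole constricted the derived state is '-', and for the remaining characters it is '+'.
retractile claws: derived state '+' in Acrooma only — an autapomorphy, so it tells us nothing about relationships among taxa.
sclerotic ring: derived state '+' in Neoinus, Ornithura, and Steninus only — synapomorphy for {Neoinus, Ornithura, Steninus}.
pollen tricolpate (derived state '-') is shared by Neoinus and Steninus — a synapomorphy uniting that clade.
wing venation reduced (derived state '-') is shared by all ingroup taxa — unites the whole ingroup.
caudal autotomy (derived state '+') is shared by Euryana and Pachyilis — a synapomorphy uniting that clade.
Only Acrooma, Euryana, and Pachyilis show the derived state '-' for petiole constricted, supporting them as a clade.
reduced hind limbs: derived state '+' in Acrooma only — an autapomorphy, so it tells us nothing about relationships among taxa.
Most parsimonious ingroup topology: (((Steninus,Neoinus),Ornithura),(Acrooma,(Euryana,Pachyilis))).
Euryana and Acrooma share a more recent common ancestor with each other than either does with Neoinus, so Neoinus is the least closely related of the three.

Neoinus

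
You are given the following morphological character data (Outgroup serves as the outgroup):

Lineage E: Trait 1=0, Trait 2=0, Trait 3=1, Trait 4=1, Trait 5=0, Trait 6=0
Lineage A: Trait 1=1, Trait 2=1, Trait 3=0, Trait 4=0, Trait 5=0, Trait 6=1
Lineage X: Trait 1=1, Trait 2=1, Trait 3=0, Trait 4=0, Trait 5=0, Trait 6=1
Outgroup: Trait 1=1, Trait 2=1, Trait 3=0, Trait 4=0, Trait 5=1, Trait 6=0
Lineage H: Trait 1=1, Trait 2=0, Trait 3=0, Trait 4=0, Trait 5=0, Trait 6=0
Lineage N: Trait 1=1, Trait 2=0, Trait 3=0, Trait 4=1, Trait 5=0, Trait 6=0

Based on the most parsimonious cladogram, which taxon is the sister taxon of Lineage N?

Lineage E

Character polarity is set by the outgroup: the derived state is whichever differs from the outgroup's state, so for Trait 1, Trait 2, Trait 5 the derived state is '0', and for the remaining characters it is '1'.
Trait 1 (derived state '0') is unique to Lineage E (autapomorphy; uninformative for grouping).
Trait 2 (derived state '0') is shared by Lineage E, Lineage H, and Lineage N — a synapomorphy uniting that clade.
Trait 3: derived state '1' in Lineage E only — an autapomorphy, so it tells us nothing about relationships among taxa.
Trait 4 (derived state '1') is shared by Lineage E and Lineage N — a synapomorphy uniting that clade.
Trait 5 (derived state '0') is shared by all ingroup taxa — unites the whole ingroup.
Only Lineage A and Lineage X show the derived state '1' for Trait 6, supporting them as a clade.
Most parsimonious ingroup topology: ((Lineage H,(Lineage N,Lineage E)),(Lineage A,Lineage X)).
Lineage N and Lineage E form a cherry on this tree, so they are sister taxa.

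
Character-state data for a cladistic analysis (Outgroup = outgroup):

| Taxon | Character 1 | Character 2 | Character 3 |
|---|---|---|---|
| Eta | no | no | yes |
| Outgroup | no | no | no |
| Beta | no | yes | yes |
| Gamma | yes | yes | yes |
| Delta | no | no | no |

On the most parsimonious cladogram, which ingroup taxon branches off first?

The outgroup has state 'no' for every character, so 'yes' is the derived state throughout.
Character 1: derived state 'yes' in Gamma only — an autapomorphy, so it tells us nothing about relationships among taxa.
Only Beta and Gamma show the derived state 'yes' for Character 2, supporting them as a clade.
Character 3 (derived state 'yes') is shared by Beta, Eta, and Gamma — a synapomorphy uniting that clade.
Most parsimonious ingroup topology: (((Gamma,Beta),Eta),Delta).
Delta is sister to the clade containing all other ingroup taxa, so it is the earliest-diverging (most basal) ingroup lineage.

Delta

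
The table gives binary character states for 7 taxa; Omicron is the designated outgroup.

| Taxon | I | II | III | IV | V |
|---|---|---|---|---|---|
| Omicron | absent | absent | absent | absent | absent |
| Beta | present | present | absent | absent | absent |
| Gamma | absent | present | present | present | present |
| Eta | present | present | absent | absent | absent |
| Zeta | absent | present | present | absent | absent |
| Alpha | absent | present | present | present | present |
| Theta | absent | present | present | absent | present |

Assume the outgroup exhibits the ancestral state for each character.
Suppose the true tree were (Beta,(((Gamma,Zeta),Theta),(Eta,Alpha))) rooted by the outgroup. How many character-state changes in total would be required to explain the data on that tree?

Map each character onto (Beta,(((Gamma,Zeta),Theta),(Eta,Alpha))) (rooted by Omicron) and count the minimum state changes it requires (Fitch parsimony):
I: 2; II: 1; III: 2; IV: 2; V: 3.
Total tree length = 10.

10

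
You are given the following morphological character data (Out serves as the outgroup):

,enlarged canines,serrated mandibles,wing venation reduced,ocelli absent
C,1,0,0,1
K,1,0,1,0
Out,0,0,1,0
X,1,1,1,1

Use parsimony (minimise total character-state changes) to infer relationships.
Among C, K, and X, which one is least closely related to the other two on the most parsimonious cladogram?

Character polarity is set by the outgroup: the derived state is whichever differs from the outgroup's state, so for wing venation reduced the derived state is '0', and for the remaining characters it is '1'.
enlarged canines (derived state '1') is shared by all ingroup taxa — unites the whole ingroup.
serrated mandibles (derived state '1') is unique to X (autapomorphy; uninformative for grouping).
wing venation reduced: derived state '0' in C only — an autapomorphy, so it tells us nothing about relationships among taxa.
ocelli absent (derived state '1') is shared by C and X — a synapomorphy uniting that clade.
Most parsimonious ingroup topology: ((X,C),K).
C and X share a more recent common ancestor with each other than either does with K, so K is the least closely related of the three.

K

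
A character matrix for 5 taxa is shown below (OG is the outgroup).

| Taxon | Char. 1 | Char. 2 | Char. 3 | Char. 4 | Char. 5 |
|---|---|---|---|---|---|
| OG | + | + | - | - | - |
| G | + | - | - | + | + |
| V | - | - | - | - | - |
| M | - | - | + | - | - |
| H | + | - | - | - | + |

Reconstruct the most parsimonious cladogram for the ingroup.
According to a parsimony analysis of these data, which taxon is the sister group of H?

Character polarity is set by the outgroup: the derived state is whichever differs from the outgroup's state, so for Char. 1, Char. 2 the derived state is '-', and for the remaining characters it is '+'.
Char. 1: derived state '-' in M and V only — synapomorphy for {M, V}.
Char. 2 (derived state '-') is shared by all ingroup taxa — unites the whole ingroup.
Char. 3: derived state '+' in M only — an autapomorphy, so it tells us nothing about relationships among taxa.
Char. 4 (derived state '+') is unique to G (autapomorphy; uninformative for grouping).
Only G and H show the derived state '+' for Char. 5, supporting them as a clade.
Most parsimonious ingroup topology: ((G,H),(V,M)).
H and G form a cherry on this tree, so they are sister taxa.

G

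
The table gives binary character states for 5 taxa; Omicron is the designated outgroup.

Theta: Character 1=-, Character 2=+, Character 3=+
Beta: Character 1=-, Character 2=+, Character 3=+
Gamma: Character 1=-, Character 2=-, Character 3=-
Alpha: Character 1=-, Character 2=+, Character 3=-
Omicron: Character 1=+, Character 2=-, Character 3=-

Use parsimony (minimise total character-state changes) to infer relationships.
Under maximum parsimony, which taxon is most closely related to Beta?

Character polarity is set by the outgroup: the derived state is whichever differs from the outgroup's state, so for Character 1 the derived state is '-', and for the remaining characters it is '+'.
All ingroup taxa share the derived state '-' for Character 1; it defines the ingroup but does not resolve relationships within it.
Only Alpha, Beta, and Theta show the derived state '+' for Character 2, supporting them as a clade.
Character 3: derived state '+' in Beta and Theta only — synapomorphy for {Beta, Theta}.
Most parsimonious ingroup topology: (((Beta,Theta),Alpha),Gamma).
Beta and Theta form a cherry on this tree, so they are sister taxa.

Theta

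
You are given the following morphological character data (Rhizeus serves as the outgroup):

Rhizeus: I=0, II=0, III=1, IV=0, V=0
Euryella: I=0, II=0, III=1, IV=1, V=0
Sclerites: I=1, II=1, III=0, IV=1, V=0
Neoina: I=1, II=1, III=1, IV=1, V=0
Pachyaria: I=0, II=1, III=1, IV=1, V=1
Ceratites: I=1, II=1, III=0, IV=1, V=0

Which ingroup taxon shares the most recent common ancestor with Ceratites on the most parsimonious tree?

Character polarity is set by the outgroup: the derived state is whichever differs from the outgroup's state, so for III the derived state is '0', and for the remaining characters it is '1'.
I: derived state '1' in Ceratites, Neoina, and Sclerites only — synapomorphy for {Ceratites, Neoina, Sclerites}.
II: derived state '1' in Ceratites, Neoina, Pachyaria, and Sclerites only — synapomorphy for {Ceratites, Neoina, Pachyaria, Sclerites}.
III (derived state '0') is shared by Ceratites and Sclerites — a synapomorphy uniting that clade.
All ingroup taxa share the derived state '1' for IV; it defines the ingroup but does not resolve relationships within it.
V (derived state '1') is unique to Pachyaria (autapomorphy; uninformative for grouping).
Most parsimonious ingroup topology: (Euryella,(((Sclerites,Ceratites),Neoina),Pachyaria)).
Ceratites and Sclerites form a cherry on this tree, so they are sister taxa.

Sclerites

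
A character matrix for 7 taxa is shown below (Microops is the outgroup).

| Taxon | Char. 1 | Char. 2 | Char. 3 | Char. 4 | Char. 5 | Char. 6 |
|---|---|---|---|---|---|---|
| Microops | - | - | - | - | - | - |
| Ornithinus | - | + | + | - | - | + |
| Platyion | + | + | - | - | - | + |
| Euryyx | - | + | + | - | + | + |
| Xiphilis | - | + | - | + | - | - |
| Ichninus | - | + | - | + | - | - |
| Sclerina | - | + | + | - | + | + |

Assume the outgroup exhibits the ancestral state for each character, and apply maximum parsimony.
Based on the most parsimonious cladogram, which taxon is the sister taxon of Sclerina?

Euryyx

The outgroup has state '-' for every character, so '+' is the derived state throughout.
Char. 1 (derived state '+') is unique to Platyion (autapomorphy; uninformative for grouping).
Char. 2 (derived state '+') is shared by all ingroup taxa — unites the whole ingroup.
Only Euryyx, Ornithinus, and Sclerina show the derived state '+' for Char. 3, supporting them as a clade.
Char. 4: derived state '+' in Ichninus and Xiphilis only — synapomorphy for {Ichninus, Xiphilis}.
Only Euryyx and Sclerina show the derived state '+' for Char. 5, supporting them as a clade.
Only Euryyx, Ornithinus, Platyion, and Sclerina show the derived state '+' for Char. 6, supporting them as a clade.
Most parsimonious ingroup topology: (((Ornithinus,(Euryyx,Sclerina)),Platyion),(Xiphilis,Ichninus)).
Sclerina and Euryyx form a cherry on this tree, so they are sister taxa.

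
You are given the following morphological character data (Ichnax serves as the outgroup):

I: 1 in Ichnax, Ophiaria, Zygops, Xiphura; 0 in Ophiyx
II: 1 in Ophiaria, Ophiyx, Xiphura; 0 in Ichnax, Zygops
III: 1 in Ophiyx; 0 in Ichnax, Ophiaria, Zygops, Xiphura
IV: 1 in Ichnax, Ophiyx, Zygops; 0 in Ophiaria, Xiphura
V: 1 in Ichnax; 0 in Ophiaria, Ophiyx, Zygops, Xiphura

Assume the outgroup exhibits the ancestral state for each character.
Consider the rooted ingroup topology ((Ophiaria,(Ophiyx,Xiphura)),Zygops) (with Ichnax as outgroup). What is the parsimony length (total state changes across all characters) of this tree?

Map each character onto ((Ophiaria,(Ophiyx,Xiphura)),Zygops) (rooted by Ichnax) and count the minimum state changes it requires (Fitch parsimony):
I: 1; II: 1; III: 1; IV: 2; V: 1.
Total tree length = 6.

6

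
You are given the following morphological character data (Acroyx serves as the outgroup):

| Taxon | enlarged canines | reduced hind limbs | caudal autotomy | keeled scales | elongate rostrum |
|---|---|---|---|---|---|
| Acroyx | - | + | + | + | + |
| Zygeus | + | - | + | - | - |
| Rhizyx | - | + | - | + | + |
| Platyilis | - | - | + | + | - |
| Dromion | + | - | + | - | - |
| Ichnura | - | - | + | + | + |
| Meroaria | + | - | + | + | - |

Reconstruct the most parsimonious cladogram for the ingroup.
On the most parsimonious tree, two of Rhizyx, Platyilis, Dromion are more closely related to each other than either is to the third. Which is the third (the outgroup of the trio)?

Rhizyx

Character polarity is set by the outgroup: the derived state is whichever differs from the outgroup's state, so for reduced hind limbs, caudal autotomy, keeled scales, elongate rostrum the derived state is '-', and for the remaining characters it is '+'.
enlarged canines (derived state '+') is shared by Dromion, Meroaria, and Zygeus — a synapomorphy uniting that clade.
reduced hind limbs (derived state '-') is shared by Dromion, Ichnura, Meroaria, Platyilis, and Zygeus — a synapomorphy uniting that clade.
caudal autotomy: derived state '-' in Rhizyx only — an autapomorphy, so it tells us nothing about relationships among taxa.
keeled scales: derived state '-' in Dromion and Zygeus only — synapomorphy for {Dromion, Zygeus}.
elongate rostrum: derived state '-' in Dromion, Meroaria, Platyilis, and Zygeus only — synapomorphy for {Dromion, Meroaria, Platyilis, Zygeus}.
Most parsimonious ingroup topology: (((((Zygeus,Dromion),Meroaria),Platyilis),Ichnura),Rhizyx).
Dromion and Platyilis share a more recent common ancestor with each other than either does with Rhizyx, so Rhizyx is the least closely related of the three.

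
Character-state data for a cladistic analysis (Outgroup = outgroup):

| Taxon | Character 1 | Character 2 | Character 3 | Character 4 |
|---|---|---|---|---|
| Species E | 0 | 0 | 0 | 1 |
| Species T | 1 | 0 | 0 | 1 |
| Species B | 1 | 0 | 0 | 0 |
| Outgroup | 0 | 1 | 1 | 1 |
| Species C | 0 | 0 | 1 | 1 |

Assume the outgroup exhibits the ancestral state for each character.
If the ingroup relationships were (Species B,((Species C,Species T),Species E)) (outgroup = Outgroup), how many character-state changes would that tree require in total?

Map each character onto (Species B,((Species C,Species T),Species E)) (rooted by Outgroup) and count the minimum state changes it requires (Fitch parsimony):
Character 1: 2; Character 2: 1; Character 3: 2; Character 4: 1.
Total tree length = 6.

6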